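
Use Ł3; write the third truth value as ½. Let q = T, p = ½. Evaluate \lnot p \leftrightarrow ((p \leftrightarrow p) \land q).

\lnot p = \lnot ½ = ½
p \leftrightarrow p = ½ \leftrightarrow ½ = T  [1 − |½−½|]
(p \leftrightarrow p) \land q = T \land T = T
\lnot p \leftrightarrow ((p \leftrightarrow p) \land q) = ½ \leftrightarrow T = ½

½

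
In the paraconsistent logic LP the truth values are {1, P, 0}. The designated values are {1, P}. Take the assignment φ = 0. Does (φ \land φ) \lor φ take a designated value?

No

φ \land φ = 0 \land 0 = 0
(φ \land φ) \lor φ = 0 \lor 0 = 0
0 ∉ {1, P}.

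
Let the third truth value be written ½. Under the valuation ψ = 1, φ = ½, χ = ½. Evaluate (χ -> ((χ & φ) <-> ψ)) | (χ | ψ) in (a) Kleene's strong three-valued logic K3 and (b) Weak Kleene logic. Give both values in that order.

1; ½

In Kleene's strong three-valued logic K3: χ & φ = ½ & ½ = ½
(χ & φ) <-> ψ = ½ <-> 1 = ½
χ -> ((χ & φ) <-> ψ) = ½ -> ½ = ½
χ | ψ = ½ | 1 = 1
(χ -> ((χ & φ) <-> ψ)) | (χ | ψ) = ½ | 1 = 1
In Weak Kleene logic: χ & φ = ½ & ½ = ½
(χ & φ) <-> ψ = ½ <-> 1 = ½
χ -> ((χ & φ) <-> ψ) = ½ -> ½ = ½  [any arg is the third value ⇒ result is the third value]
χ | ψ = ½ | 1 = ½
(χ -> ((χ & φ) <-> ψ)) | (χ | ψ) = ½ | ½ = ½
They differ because Kleene's strong three-valued logic K3 and Weak Kleene logic treat ½ differently under the binary connectives.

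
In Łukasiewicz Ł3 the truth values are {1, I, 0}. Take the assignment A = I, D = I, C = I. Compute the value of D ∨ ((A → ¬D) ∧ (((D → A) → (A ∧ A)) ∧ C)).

I

¬D = ¬I = I
A → ¬D = I → I = 1
D → A = I → I = 1
A ∧ A = I ∧ I = I
(D → A) → (A ∧ A) = 1 → I = I
((D → A) → (A ∧ A)) ∧ C = I ∧ I = I
(A → ¬D) ∧ (((D → A) → (A ∧ A)) ∧ C) = 1 ∧ I = I
D ∨ ((A → ¬D) ∧ (((D → A) → (A ∧ A)) ∧ C)) = I ∨ I = I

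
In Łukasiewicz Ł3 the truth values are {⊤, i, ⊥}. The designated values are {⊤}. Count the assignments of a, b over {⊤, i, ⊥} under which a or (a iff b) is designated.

5

Of the 9 assignments, 5 give a value in {⊤}.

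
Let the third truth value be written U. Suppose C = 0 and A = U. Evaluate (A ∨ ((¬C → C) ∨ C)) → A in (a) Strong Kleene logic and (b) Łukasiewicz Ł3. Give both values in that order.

U; 1

In Strong Kleene logic: ¬C = ¬0 = 1
¬C → C = 1 → 0 = 0
(¬C → C) ∨ C = 0 ∨ 0 = 0
A ∨ ((¬C → C) ∨ C) = U ∨ 0 = U
(A ∨ ((¬C → C) ∨ C)) → A = U → U = U  [¬U ∨ U]
In Łukasiewicz Ł3: ¬C = ¬0 = 1
¬C → C = 1 → 0 = 0
(¬C → C) ∨ C = 0 ∨ 0 = 0
A ∨ ((¬C → C) ∨ C) = U ∨ 0 = U
(A ∨ ((¬C → C) ∨ C)) → A = U → U = 1  [min(1, 1−½+½)]
They differ because Strong Kleene logic and Łukasiewicz Ł3 treat U differently under implication.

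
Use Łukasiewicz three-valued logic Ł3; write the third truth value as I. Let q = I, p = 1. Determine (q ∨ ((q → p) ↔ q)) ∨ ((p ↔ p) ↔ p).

q → p = I → 1 = 1  [min(1, 1−½+1)]
(q → p) ↔ q = 1 ↔ I = I
q ∨ ((q → p) ↔ q) = I ∨ I = I
p ↔ p = 1 ↔ 1 = 1
(p ↔ p) ↔ p = 1 ↔ 1 = 1
(q ∨ ((q → p) ↔ q)) ∨ ((p ↔ p) ↔ p) = I ∨ 1 = 1

1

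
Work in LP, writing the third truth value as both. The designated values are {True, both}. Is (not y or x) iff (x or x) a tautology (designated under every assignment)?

No

Countermodel: y=False, x=False gives False, which is not designated.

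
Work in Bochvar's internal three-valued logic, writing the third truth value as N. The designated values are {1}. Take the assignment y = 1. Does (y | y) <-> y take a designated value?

Yes

y | y = 1 | 1 = 1
(y | y) <-> y = 1 <-> 1 = 1
1 ∈ {1}.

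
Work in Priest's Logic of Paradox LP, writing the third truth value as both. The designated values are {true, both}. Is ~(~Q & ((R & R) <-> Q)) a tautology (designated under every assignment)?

Countermodel: Q=false, R=false gives false, which is not designated.

No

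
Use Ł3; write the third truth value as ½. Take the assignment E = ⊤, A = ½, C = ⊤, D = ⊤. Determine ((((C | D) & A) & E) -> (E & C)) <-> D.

⊤

C | D = ⊤ | ⊤ = ⊤
(C | D) & A = ⊤ & ½ = ½
((C | D) & A) & E = ½ & ⊤ = ½
E & C = ⊤ & ⊤ = ⊤
(((C | D) & A) & E) -> (E & C) = ½ -> ⊤ = ⊤  [min(1, 1−½+1)]
((((C | D) & A) & E) -> (E & C)) <-> D = ⊤ <-> ⊤ = ⊤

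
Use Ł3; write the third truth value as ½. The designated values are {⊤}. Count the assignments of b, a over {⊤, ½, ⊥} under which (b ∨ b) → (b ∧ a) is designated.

Of the 9 assignments, 6 give a value in {⊤}.

6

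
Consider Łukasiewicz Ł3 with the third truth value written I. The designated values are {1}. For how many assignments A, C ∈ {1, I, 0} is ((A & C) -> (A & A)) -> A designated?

Designated under: (A=1, C=1); (A=1, C=I); (A=1, C=0).

3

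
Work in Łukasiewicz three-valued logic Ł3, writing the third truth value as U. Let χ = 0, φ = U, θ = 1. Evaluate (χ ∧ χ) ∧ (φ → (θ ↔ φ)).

χ ∧ χ = 0 ∧ 0 = 0
θ ↔ φ = 1 ↔ U = U
φ → (θ ↔ φ) = U → U = 1
(χ ∧ χ) ∧ (φ → (θ ↔ φ)) = 0 ∧ 1 = 0

0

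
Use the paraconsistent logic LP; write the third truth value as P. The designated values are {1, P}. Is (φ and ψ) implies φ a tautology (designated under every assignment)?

Yes

Every assignment of φ, ψ over {1, P, 0} gives a value in {1, P}.
In particular, with φ=P, ψ=P: (φ and ψ) implies φ = P.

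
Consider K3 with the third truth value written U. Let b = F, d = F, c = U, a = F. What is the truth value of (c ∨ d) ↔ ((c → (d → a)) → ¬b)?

U

c ∨ d = U ∨ F = U
d → a = F → F = T
c → (d → a) = U → T = T
¬b = ¬F = T
(c → (d → a)) → ¬b = T → T = T
(c ∨ d) ↔ ((c → (d → a)) → ¬b) = U ↔ T = U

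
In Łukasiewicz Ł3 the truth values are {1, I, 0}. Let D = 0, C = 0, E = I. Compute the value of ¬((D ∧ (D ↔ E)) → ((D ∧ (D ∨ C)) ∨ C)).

D ↔ E = 0 ↔ I = I  [1 − |0−½|]
D ∧ (D ↔ E) = 0 ∧ I = 0
D ∨ C = 0 ∨ 0 = 0
D ∧ (D ∨ C) = 0 ∧ 0 = 0
(D ∧ (D ∨ C)) ∨ C = 0 ∨ 0 = 0
(D ∧ (D ↔ E)) → ((D ∧ (D ∨ C)) ∨ C) = 0 → 0 = 1
¬((D ∧ (D ↔ E)) → ((D ∧ (D ∨ C)) ∨ C)) = ¬1 = 0

0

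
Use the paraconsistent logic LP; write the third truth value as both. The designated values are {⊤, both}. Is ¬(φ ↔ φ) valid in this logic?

No

Countermodel: φ=⊤ gives ⊥, which is not designated.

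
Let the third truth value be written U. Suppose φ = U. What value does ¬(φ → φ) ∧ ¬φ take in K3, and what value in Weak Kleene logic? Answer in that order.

U; U

In K3: φ → φ = U → U = U  [¬U ∨ U]
¬(φ → φ) = ¬U = U
¬φ = ¬U = U
¬(φ → φ) ∧ ¬φ = U ∧ U = U
In Weak Kleene logic: φ → φ = U → U = U  [any arg is the third value ⇒ result is the third value]
¬(φ → φ) = ¬U = U
¬φ = ¬U = U
¬(φ → φ) ∧ ¬φ = U ∧ U = U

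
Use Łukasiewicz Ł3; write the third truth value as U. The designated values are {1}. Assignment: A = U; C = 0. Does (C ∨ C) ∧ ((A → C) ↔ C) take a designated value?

C ∨ C = 0 ∨ 0 = 0
A → C = U → 0 = U  [min(1, 1−½+0)]
(A → C) ↔ C = U ↔ 0 = U
(C ∨ C) ∧ ((A → C) ↔ C) = 0 ∧ U = 0
0 ∉ {1}.

No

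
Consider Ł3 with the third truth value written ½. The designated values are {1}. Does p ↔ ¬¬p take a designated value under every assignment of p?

Every assignment of p over {1, ½, 0} gives a value in {1}.
In particular, with p=½: p ↔ ¬¬p = 1.

Yes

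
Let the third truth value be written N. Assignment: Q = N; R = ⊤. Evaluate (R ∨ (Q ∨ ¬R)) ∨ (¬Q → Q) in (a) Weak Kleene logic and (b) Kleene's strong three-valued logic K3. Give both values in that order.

In Weak Kleene logic: ¬R = ¬⊤ = ⊥
Q ∨ ¬R = N ∨ ⊥ = N
R ∨ (Q ∨ ¬R) = ⊤ ∨ N = N
¬Q = ¬N = N
¬Q → Q = N → N = N  [any arg is the third value ⇒ result is the third value]
(R ∨ (Q ∨ ¬R)) ∨ (¬Q → Q) = N ∨ N = N
In Kleene's strong three-valued logic K3: ¬R = ¬⊤ = ⊥
Q ∨ ¬R = N ∨ ⊥ = N
R ∨ (Q ∨ ¬R) = ⊤ ∨ N = ⊤
¬Q = ¬N = N
¬Q → Q = N → N = N  [¬N ∨ N]
(R ∨ (Q ∨ ¬R)) ∨ (¬Q → Q) = ⊤ ∨ N = ⊤
They differ because Weak Kleene logic and Kleene's strong three-valued logic K3 treat N differently under the binary connectives.

N; ⊤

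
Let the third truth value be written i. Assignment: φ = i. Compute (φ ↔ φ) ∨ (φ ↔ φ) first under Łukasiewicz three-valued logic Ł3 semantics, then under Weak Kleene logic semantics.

In Łukasiewicz three-valued logic Ł3: φ ↔ φ = i ↔ i = 1  [1 − |½−½|]
φ ↔ φ = i ↔ i = 1
(φ ↔ φ) ∨ (φ ↔ φ) = 1 ∨ 1 = 1
In Weak Kleene logic: φ ↔ φ = i ↔ i = i
φ ↔ φ = i ↔ i = i
(φ ↔ φ) ∨ (φ ↔ φ) = i ∨ i = i
They differ because Łukasiewicz three-valued logic Ł3 and Weak Kleene logic treat i differently under the binary connectives.

1; i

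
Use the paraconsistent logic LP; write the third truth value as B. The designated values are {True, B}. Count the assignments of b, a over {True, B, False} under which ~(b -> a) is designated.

4

Designated under: (b=True, a=B); (b=True, a=False); (b=B, a=B); (b=B, a=False).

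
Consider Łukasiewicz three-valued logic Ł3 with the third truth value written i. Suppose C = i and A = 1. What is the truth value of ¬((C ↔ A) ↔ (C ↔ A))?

C ↔ A = i ↔ 1 = i  [1 − |½−1|]
C ↔ A = i ↔ 1 = i
(C ↔ A) ↔ (C ↔ A) = i ↔ i = 1
¬((C ↔ A) ↔ (C ↔ A)) = ¬1 = 0

0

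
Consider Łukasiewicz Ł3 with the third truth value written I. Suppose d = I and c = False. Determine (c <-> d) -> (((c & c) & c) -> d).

True

c <-> d = False <-> I = I
c & c = False & False = False
(c & c) & c = False & False = False
((c & c) & c) -> d = False -> I = True
(c <-> d) -> (((c & c) & c) -> d) = I -> True = True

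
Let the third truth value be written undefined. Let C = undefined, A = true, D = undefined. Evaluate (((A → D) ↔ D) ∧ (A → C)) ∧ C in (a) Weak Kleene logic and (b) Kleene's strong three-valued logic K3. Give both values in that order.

In Weak Kleene logic: A → D = true → undefined = undefined  [any arg is the third value ⇒ result is the third value]
(A → D) ↔ D = undefined ↔ undefined = undefined
A → C = true → undefined = undefined
((A → D) ↔ D) ∧ (A → C) = undefined ∧ undefined = undefined
(((A → D) ↔ D) ∧ (A → C)) ∧ C = undefined ∧ undefined = undefined
In Kleene's strong three-valued logic K3: A → D = true → undefined = undefined  [¬true ∨ undefined]
(A → D) ↔ D = undefined ↔ undefined = undefined
A → C = true → undefined = undefined
((A → D) ↔ D) ∧ (A → C) = undefined ∧ undefined = undefined
(((A → D) ↔ D) ∧ (A → C)) ∧ C = undefined ∧ undefined = undefined

undefined; undefined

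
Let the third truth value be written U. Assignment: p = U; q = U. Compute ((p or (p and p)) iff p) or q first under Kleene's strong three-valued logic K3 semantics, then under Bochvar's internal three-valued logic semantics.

U; U

In Kleene's strong three-valued logic K3: p and p = U and U = U
p or (p and p) = U or U = U
(p or (p and p)) iff p = U iff U = U
((p or (p and p)) iff p) or q = U or U = U
In Bochvar's internal three-valued logic: p and p = U and U = U
p or (p and p) = U or U = U
(p or (p and p)) iff p = U iff U = U
((p or (p and p)) iff p) or q = U or U = U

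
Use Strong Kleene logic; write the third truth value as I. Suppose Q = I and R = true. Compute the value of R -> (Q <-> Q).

Q <-> Q = I <-> I = I
R -> (Q <-> Q) = true -> I = I

I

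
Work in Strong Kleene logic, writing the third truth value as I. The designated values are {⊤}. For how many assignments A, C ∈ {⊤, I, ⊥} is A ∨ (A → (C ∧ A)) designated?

6

Of the 9 assignments, 6 give a value in {⊤}.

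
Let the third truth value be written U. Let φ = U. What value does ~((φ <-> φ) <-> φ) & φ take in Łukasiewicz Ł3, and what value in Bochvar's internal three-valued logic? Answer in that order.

U; U

In Łukasiewicz Ł3: φ <-> φ = U <-> U = 1  [1 − |½−½|]
(φ <-> φ) <-> φ = 1 <-> U = U
~((φ <-> φ) <-> φ) = ~U = U
~((φ <-> φ) <-> φ) & φ = U & U = U
In Bochvar's internal three-valued logic: φ <-> φ = U <-> U = U
(φ <-> φ) <-> φ = U <-> U = U
~((φ <-> φ) <-> φ) = ~U = U
~((φ <-> φ) <-> φ) & φ = U & U = U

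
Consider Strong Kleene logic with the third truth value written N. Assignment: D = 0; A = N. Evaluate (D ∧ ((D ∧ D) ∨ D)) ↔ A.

N

D ∧ D = 0 ∧ 0 = 0
(D ∧ D) ∨ D = 0 ∨ 0 = 0
D ∧ ((D ∧ D) ∨ D) = 0 ∧ 0 = 0
(D ∧ ((D ∧ D) ∨ D)) ↔ A = 0 ↔ N = N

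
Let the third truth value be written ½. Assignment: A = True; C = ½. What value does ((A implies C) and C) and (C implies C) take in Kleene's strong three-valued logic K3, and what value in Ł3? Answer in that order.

In Kleene's strong three-valued logic K3: A implies C = True implies ½ = ½  [not True or ½]
(A implies C) and C = ½ and ½ = ½
C implies C = ½ implies ½ = ½
((A implies C) and C) and (C implies C) = ½ and ½ = ½
In Ł3: A implies C = True implies ½ = ½  [min(1, 1−1+½)]
(A implies C) and C = ½ and ½ = ½
C implies C = ½ implies ½ = True
((A implies C) and C) and (C implies C) = ½ and True = ½

½; ½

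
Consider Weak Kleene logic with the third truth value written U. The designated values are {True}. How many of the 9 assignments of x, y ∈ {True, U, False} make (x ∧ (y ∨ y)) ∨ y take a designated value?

2

Designated under: (x=True, y=True); (x=False, y=True).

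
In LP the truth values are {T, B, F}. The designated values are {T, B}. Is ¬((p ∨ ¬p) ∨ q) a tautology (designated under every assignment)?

No

Countermodel: p=T, q=T gives F, which is not designated.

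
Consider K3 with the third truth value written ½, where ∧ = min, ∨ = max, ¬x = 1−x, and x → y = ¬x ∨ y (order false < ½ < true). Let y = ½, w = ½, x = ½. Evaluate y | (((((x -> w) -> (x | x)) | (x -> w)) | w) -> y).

x -> w = ½ -> ½ = ½  [~½ | ½]
x | x = ½ | ½ = ½
(x -> w) -> (x | x) = ½ -> ½ = ½
x -> w = ½ -> ½ = ½
((x -> w) -> (x | x)) | (x -> w) = ½ | ½ = ½
(((x -> w) -> (x | x)) | (x -> w)) | w = ½ | ½ = ½
((((x -> w) -> (x | x)) | (x -> w)) | w) -> y = ½ -> ½ = ½
y | (((((x -> w) -> (x | x)) | (x -> w)) | w) -> y) = ½ | ½ = ½

½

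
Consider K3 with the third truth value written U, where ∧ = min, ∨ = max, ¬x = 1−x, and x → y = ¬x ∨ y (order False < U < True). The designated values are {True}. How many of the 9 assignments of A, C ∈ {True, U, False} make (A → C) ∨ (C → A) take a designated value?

Of the 9 assignments, 8 give a value in {True}.

8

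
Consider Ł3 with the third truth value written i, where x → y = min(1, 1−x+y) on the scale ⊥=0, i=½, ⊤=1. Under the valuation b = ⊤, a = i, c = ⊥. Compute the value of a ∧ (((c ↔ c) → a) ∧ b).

c ↔ c = ⊥ ↔ ⊥ = ⊤
(c ↔ c) → a = ⊤ → i = i
((c ↔ c) → a) ∧ b = i ∧ ⊤ = i
a ∧ (((c ↔ c) → a) ∧ b) = i ∧ i = i

i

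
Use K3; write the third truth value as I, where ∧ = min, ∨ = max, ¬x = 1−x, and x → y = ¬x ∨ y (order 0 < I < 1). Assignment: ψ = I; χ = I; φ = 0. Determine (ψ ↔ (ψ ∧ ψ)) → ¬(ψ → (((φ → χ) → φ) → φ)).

ψ ∧ ψ = I ∧ I = I
ψ ↔ (ψ ∧ ψ) = I ↔ I = I
φ → χ = 0 → I = 1  [¬0 ∨ I]
(φ → χ) → φ = 1 → 0 = 0
((φ → χ) → φ) → φ = 0 → 0 = 1
ψ → (((φ → χ) → φ) → φ) = I → 1 = 1
¬(ψ → (((φ → χ) → φ) → φ)) = ¬1 = 0
(ψ ↔ (ψ ∧ ψ)) → ¬(ψ → (((φ → χ) → φ) → φ)) = I → 0 = I

I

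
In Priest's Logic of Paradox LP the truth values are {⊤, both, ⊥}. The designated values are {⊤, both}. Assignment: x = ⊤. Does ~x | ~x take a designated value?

No

~x = ~⊤ = ⊥
~x = ~⊤ = ⊥
~x | ~x = ⊥ | ⊥ = ⊥
⊥ ∉ {⊤, both}.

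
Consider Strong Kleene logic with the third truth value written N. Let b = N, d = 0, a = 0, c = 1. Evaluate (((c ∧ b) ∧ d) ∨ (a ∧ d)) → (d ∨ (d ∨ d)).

c ∧ b = 1 ∧ N = N
(c ∧ b) ∧ d = N ∧ 0 = 0
a ∧ d = 0 ∧ 0 = 0
((c ∧ b) ∧ d) ∨ (a ∧ d) = 0 ∨ 0 = 0
d ∨ d = 0 ∨ 0 = 0
d ∨ (d ∨ d) = 0 ∨ 0 = 0
(((c ∧ b) ∧ d) ∨ (a ∧ d)) → (d ∨ (d ∨ d)) = 0 → 0 = 1

1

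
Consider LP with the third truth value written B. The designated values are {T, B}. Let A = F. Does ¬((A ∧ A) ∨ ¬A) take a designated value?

No

A ∧ A = F ∧ F = F
¬A = ¬F = T
(A ∧ A) ∨ ¬A = F ∨ T = T
¬((A ∧ A) ∨ ¬A) = ¬T = F
F ∉ {T, B}.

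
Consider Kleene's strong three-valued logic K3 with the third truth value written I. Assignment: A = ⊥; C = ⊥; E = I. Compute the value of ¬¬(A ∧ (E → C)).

⊥

E → C = I → ⊥ = I
A ∧ (E → C) = ⊥ ∧ I = ⊥
¬(A ∧ (E → C)) = ¬⊥ = ⊤
¬¬(A ∧ (E → C)) = ¬⊤ = ⊥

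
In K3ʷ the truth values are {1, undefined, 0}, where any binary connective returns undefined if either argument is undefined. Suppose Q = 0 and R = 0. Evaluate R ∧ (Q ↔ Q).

Q ↔ Q = 0 ↔ 0 = 1
R ∧ (Q ↔ Q) = 0 ∧ 1 = 0

0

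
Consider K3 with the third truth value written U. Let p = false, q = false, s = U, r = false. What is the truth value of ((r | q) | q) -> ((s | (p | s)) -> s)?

true

r | q = false | false = false
(r | q) | q = false | false = false
p | s = false | U = U
s | (p | s) = U | U = U
(s | (p | s)) -> s = U -> U = U
((r | q) | q) -> ((s | (p | s)) -> s) = false -> U = true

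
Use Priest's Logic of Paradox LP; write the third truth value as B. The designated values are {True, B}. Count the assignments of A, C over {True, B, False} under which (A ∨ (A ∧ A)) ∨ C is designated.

8

Of the 9 assignments, 8 give a value in {True, B}.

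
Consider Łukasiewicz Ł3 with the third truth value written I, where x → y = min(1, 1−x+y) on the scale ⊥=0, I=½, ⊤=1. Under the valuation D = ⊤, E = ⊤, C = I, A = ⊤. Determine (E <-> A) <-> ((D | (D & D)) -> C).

E <-> A = ⊤ <-> ⊤ = ⊤
D & D = ⊤ & ⊤ = ⊤
D | (D & D) = ⊤ | ⊤ = ⊤
(D | (D & D)) -> C = ⊤ -> I = I  [min(1, 1−1+½)]
(E <-> A) <-> ((D | (D & D)) -> C) = ⊤ <-> I = I

I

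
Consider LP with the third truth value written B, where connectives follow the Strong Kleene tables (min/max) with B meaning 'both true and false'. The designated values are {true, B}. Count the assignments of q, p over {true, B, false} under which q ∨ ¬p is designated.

Of the 9 assignments, 8 give a value in {true, B}.

8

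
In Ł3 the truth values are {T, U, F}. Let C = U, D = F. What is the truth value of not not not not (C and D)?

F

C and D = U and F = F
not (C and D) = not F = T
not not (C and D) = not T = F
not not not (C and D) = not F = T
not not not not (C and D) = not T = F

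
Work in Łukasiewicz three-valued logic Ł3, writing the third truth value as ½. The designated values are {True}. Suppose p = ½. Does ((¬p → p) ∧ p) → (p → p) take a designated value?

Yes

¬p = ¬½ = ½
¬p → p = ½ → ½ = True  [min(1, 1−½+½)]
(¬p → p) ∧ p = True ∧ ½ = ½
p → p = ½ → ½ = True
((¬p → p) ∧ p) → (p → p) = ½ → True = True
True ∈ {True}.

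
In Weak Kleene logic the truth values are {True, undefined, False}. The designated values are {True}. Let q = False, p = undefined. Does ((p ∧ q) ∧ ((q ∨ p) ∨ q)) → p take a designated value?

p ∧ q = undefined ∧ False = undefined
q ∨ p = False ∨ undefined = undefined
(q ∨ p) ∨ q = undefined ∨ False = undefined
(p ∧ q) ∧ ((q ∨ p) ∨ q) = undefined ∧ undefined = undefined
((p ∧ q) ∧ ((q ∨ p) ∨ q)) → p = undefined → undefined = undefined  [any arg is the third value ⇒ result is the third value]
undefined ∉ {True}.

No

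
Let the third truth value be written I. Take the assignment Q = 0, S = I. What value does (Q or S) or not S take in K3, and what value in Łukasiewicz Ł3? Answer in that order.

I; I

In K3: Q or S = 0 or I = I
not S = not I = I
(Q or S) or not S = I or I = I
In Łukasiewicz Ł3: Q or S = 0 or I = I
not S = not I = I
(Q or S) or not S = I or I = I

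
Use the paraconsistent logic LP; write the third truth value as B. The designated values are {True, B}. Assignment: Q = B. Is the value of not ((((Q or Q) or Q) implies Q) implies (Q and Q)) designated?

Yes

Q or Q = B or B = B
(Q or Q) or Q = B or B = B
((Q or Q) or Q) implies Q = B implies B = B  [not B or B]
Q and Q = B and B = B
(((Q or Q) or Q) implies Q) implies (Q and Q) = B implies B = B
not ((((Q or Q) or Q) implies Q) implies (Q and Q)) = not B = B
B ∈ {True, B}.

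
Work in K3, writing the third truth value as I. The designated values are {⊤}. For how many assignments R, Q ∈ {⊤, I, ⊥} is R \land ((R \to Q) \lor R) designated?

Designated under: (R=⊤, Q=⊤); (R=⊤, Q=I); (R=⊤, Q=⊥).

3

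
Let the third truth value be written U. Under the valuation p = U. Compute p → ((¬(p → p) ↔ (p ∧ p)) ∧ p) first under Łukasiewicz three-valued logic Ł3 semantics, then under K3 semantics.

In Łukasiewicz three-valued logic Ł3: p → p = U → U = true
¬(p → p) = ¬true = false
p ∧ p = U ∧ U = U
¬(p → p) ↔ (p ∧ p) = false ↔ U = U
(¬(p → p) ↔ (p ∧ p)) ∧ p = U ∧ U = U
p → ((¬(p → p) ↔ (p ∧ p)) ∧ p) = U → U = true
In K3: p → p = U → U = U  [¬U ∨ U]
¬(p → p) = ¬U = U
p ∧ p = U ∧ U = U
¬(p → p) ↔ (p ∧ p) = U ↔ U = U
(¬(p → p) ↔ (p ∧ p)) ∧ p = U ∧ U = U
p → ((¬(p → p) ↔ (p ∧ p)) ∧ p) = U → U = U
They differ because Łukasiewicz three-valued logic Ł3 and K3 treat U differently under implication.

true; U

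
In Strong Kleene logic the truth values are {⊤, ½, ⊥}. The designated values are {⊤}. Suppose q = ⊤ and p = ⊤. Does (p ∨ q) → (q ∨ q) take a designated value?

p ∨ q = ⊤ ∨ ⊤ = ⊤
q ∨ q = ⊤ ∨ ⊤ = ⊤
(p ∨ q) → (q ∨ q) = ⊤ → ⊤ = ⊤
⊤ ∈ {⊤}.

Yes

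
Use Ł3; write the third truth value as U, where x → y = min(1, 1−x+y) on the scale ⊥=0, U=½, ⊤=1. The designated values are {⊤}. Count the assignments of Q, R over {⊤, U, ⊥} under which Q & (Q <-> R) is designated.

Designated under: (Q=⊤, R=⊤).

1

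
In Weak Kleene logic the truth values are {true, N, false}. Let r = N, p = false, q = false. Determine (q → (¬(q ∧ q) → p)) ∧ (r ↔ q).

q ∧ q = false ∧ false = false
¬(q ∧ q) = ¬false = true
¬(q ∧ q) → p = true → false = false
q → (¬(q ∧ q) → p) = false → false = true
r ↔ q = N ↔ false = N
(q → (¬(q ∧ q) → p)) ∧ (r ↔ q) = true ∧ N = N

N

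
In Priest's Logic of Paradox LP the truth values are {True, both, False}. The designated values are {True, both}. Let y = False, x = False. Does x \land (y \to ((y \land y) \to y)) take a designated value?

y \land y = False \land False = False
(y \land y) \to y = False \to False = True
y \to ((y \land y) \to y) = False \to True = True
x \land (y \to ((y \land y) \to y)) = False \land True = False
False ∉ {True, both}.

No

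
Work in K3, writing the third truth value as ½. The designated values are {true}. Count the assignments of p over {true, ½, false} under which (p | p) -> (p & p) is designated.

2

p=true: true ✓
p=½: ½ ·
p=false: true ✓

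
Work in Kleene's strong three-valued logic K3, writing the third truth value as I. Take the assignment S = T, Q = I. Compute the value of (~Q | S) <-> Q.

~Q = ~I = I
~Q | S = I | T = T
(~Q | S) <-> Q = T <-> I = I

I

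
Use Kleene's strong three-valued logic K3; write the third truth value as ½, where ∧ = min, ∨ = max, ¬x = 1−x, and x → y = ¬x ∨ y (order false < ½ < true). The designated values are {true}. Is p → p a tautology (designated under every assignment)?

Countermodel: p=½ gives ½, which is not designated.

No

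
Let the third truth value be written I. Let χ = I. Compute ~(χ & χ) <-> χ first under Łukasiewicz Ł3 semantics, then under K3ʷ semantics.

⊤; I

In Łukasiewicz Ł3: χ & χ = I & I = I
~(χ & χ) = ~I = I
~(χ & χ) <-> χ = I <-> I = ⊤  [1 − |½−½|]
In K3ʷ: χ & χ = I & I = I
~(χ & χ) = ~I = I
~(χ & χ) <-> χ = I <-> I = I
They differ because Łukasiewicz Ł3 and K3ʷ treat I differently under the binary connectives.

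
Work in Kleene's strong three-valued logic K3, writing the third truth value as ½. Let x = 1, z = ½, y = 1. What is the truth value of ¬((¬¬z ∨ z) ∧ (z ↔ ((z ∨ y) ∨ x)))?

½

¬z = ¬½ = ½
¬¬z = ¬½ = ½
¬¬z ∨ z = ½ ∨ ½ = ½
z ∨ y = ½ ∨ 1 = 1
(z ∨ y) ∨ x = 1 ∨ 1 = 1
z ↔ ((z ∨ y) ∨ x) = ½ ↔ 1 = ½
(¬¬z ∨ z) ∧ (z ↔ ((z ∨ y) ∨ x)) = ½ ∧ ½ = ½
¬((¬¬z ∨ z) ∧ (z ↔ ((z ∨ y) ∨ x))) = ¬½ = ½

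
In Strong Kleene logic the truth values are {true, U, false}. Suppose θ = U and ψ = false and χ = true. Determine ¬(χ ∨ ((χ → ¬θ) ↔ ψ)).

¬θ = ¬U = U
χ → ¬θ = true → U = U
(χ → ¬θ) ↔ ψ = U ↔ false = U
χ ∨ ((χ → ¬θ) ↔ ψ) = true ∨ U = true
¬(χ ∨ ((χ → ¬θ) ↔ ψ)) = ¬true = false

false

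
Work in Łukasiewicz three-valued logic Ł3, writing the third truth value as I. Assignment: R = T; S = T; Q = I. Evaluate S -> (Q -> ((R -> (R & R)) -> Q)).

T

R & R = T & T = T
R -> (R & R) = T -> T = T
(R -> (R & R)) -> Q = T -> I = I
Q -> ((R -> (R & R)) -> Q) = I -> I = T
S -> (Q -> ((R -> (R & R)) -> Q)) = T -> T = T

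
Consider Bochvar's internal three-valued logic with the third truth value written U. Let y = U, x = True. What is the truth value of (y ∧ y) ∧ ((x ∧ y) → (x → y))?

y ∧ y = U ∧ U = U
x ∧ y = True ∧ U = U
x → y = True → U = U  [any arg is the third value ⇒ result is the third value]
(x ∧ y) → (x → y) = U → U = U
(y ∧ y) ∧ ((x ∧ y) → (x → y)) = U ∧ U = U

U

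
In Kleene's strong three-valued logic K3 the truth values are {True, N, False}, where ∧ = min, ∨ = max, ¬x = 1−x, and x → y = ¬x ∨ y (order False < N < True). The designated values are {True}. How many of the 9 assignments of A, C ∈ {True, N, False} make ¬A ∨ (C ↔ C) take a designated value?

7

Of the 9 assignments, 7 give a value in {True}.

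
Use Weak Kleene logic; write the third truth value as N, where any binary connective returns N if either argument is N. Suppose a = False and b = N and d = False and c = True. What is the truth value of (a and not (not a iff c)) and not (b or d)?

N

not a = not False = True
not a iff c = True iff True = True
not (not a iff c) = not True = False
a and not (not a iff c) = False and False = False
b or d = N or False = N
not (b or d) = not N = N
(a and not (not a iff c)) and not (b or d) = False and N = N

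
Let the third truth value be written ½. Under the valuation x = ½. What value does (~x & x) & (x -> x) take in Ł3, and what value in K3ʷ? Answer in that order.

½; ½

In Ł3: ~x = ~½ = ½
~x & x = ½ & ½ = ½
x -> x = ½ -> ½ = true  [min(1, 1−½+½)]
(~x & x) & (x -> x) = ½ & true = ½
In K3ʷ: ~x = ~½ = ½
~x & x = ½ & ½ = ½
x -> x = ½ -> ½ = ½  [any arg is the third value ⇒ result is the third value]
(~x & x) & (x -> x) = ½ & ½ = ½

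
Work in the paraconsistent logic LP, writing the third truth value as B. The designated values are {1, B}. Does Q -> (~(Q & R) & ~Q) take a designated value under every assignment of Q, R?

No

Countermodel: Q=1, R=1 gives 0, which is not designated.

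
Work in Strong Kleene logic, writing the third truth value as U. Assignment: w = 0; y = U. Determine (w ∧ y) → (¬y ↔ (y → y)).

1

w ∧ y = 0 ∧ U = 0
¬y = ¬U = U
y → y = U → U = U  [¬U ∨ U]
¬y ↔ (y → y) = U ↔ U = U
(w ∧ y) → (¬y ↔ (y → y)) = 0 → U = 1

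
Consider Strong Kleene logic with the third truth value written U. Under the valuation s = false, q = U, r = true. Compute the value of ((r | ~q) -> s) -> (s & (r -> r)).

true

~q = ~U = U
r | ~q = true | U = true
(r | ~q) -> s = true -> false = false
r -> r = true -> true = true
s & (r -> r) = false & true = false
((r | ~q) -> s) -> (s & (r -> r)) = false -> false = true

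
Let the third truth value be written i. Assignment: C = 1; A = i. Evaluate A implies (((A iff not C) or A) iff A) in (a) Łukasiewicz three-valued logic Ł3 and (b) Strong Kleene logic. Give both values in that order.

In Łukasiewicz three-valued logic Ł3: not C = not 1 = 0
A iff not C = i iff 0 = i  [1 − |½−0|]
(A iff not C) or A = i or i = i
((A iff not C) or A) iff A = i iff i = 1
A implies (((A iff not C) or A) iff A) = i implies 1 = 1
In Strong Kleene logic: not C = not 1 = 0
A iff not C = i iff 0 = i
(A iff not C) or A = i or i = i
((A iff not C) or A) iff A = i iff i = i
A implies (((A iff not C) or A) iff A) = i implies i = i
They differ because Łukasiewicz three-valued logic Ł3 and Strong Kleene logic treat i differently under implication.

1; i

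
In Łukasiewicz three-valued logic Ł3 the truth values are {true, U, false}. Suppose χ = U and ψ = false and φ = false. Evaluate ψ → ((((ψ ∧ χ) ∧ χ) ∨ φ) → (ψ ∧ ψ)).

true

ψ ∧ χ = false ∧ U = false
(ψ ∧ χ) ∧ χ = false ∧ U = false
((ψ ∧ χ) ∧ χ) ∨ φ = false ∨ false = false
ψ ∧ ψ = false ∧ false = false
(((ψ ∧ χ) ∧ χ) ∨ φ) → (ψ ∧ ψ) = false → false = true
ψ → ((((ψ ∧ χ) ∧ χ) ∨ φ) → (ψ ∧ ψ)) = false → true = true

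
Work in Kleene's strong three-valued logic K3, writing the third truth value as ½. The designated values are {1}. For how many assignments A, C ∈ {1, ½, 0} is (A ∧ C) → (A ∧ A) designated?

Of the 9 assignments, 7 give a value in {1}.

7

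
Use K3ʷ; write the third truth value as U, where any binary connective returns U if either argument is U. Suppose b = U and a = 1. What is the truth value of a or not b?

not b = not U = U
a or not b = 1 or U = U

U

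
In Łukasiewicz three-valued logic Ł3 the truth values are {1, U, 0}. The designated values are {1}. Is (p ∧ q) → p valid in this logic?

Every assignment of p, q over {1, U, 0} gives a value in {1}.
In particular, with p=U, q=U: (p ∧ q) → p = 1.

Yes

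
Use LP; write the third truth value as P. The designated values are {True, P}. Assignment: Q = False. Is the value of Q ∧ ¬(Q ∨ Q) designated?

No

Q ∨ Q = False ∨ False = False
¬(Q ∨ Q) = ¬False = True
Q ∧ ¬(Q ∨ Q) = False ∧ True = False
False ∉ {True, P}.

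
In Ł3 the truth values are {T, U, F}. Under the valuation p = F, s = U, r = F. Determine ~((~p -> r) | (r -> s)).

F

~p = ~F = T
~p -> r = T -> F = F
r -> s = F -> U = T  [min(1, 1−0+½)]
(~p -> r) | (r -> s) = F | T = T
~((~p -> r) | (r -> s)) = ~T = F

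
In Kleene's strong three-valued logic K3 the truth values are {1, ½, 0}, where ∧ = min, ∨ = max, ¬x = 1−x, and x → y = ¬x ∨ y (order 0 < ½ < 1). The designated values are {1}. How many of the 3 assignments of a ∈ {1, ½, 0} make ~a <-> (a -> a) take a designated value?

1

a=1: 0 ·
a=½: ½ ·
a=0: 1 ✓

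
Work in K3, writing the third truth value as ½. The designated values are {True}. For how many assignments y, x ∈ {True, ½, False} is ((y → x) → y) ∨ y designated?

Designated under: (y=True, x=True); (y=True, x=½); (y=True, x=False).

3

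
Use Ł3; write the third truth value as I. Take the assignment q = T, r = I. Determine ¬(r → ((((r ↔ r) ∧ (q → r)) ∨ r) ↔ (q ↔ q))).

r ↔ r = I ↔ I = T  [1 − |½−½|]
q → r = T → I = I
(r ↔ r) ∧ (q → r) = T ∧ I = I
((r ↔ r) ∧ (q → r)) ∨ r = I ∨ I = I
q ↔ q = T ↔ T = T
(((r ↔ r) ∧ (q → r)) ∨ r) ↔ (q ↔ q) = I ↔ T = I
r → ((((r ↔ r) ∧ (q → r)) ∨ r) ↔ (q ↔ q)) = I → I = T
¬(r → ((((r ↔ r) ∧ (q → r)) ∨ r) ↔ (q ↔ q))) = ¬T = F

F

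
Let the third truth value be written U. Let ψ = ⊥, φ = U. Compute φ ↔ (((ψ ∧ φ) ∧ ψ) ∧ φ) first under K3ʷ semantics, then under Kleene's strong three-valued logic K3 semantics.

U; U

In K3ʷ: ψ ∧ φ = ⊥ ∧ U = U
(ψ ∧ φ) ∧ ψ = U ∧ ⊥ = U
((ψ ∧ φ) ∧ ψ) ∧ φ = U ∧ U = U
φ ↔ (((ψ ∧ φ) ∧ ψ) ∧ φ) = U ↔ U = U
In Kleene's strong three-valued logic K3: ψ ∧ φ = ⊥ ∧ U = ⊥
(ψ ∧ φ) ∧ ψ = ⊥ ∧ ⊥ = ⊥
((ψ ∧ φ) ∧ ψ) ∧ φ = ⊥ ∧ U = ⊥
φ ↔ (((ψ ∧ φ) ∧ ψ) ∧ φ) = U ↔ ⊥ = U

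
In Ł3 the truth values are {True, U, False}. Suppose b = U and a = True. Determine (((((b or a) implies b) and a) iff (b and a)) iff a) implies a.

b or a = U or True = True
(b or a) implies b = True implies U = U  [min(1, 1−1+½)]
((b or a) implies b) and a = U and True = U
b and a = U and True = U
(((b or a) implies b) and a) iff (b and a) = U iff U = True
((((b or a) implies b) and a) iff (b and a)) iff a = True iff True = True
(((((b or a) implies b) and a) iff (b and a)) iff a) implies a = True implies True = True

True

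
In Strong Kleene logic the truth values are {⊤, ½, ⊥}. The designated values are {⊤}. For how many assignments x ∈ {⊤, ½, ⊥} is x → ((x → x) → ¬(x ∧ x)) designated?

1

x=⊤: ⊥ ·
x=½: ½ ·
x=⊥: ⊤ ✓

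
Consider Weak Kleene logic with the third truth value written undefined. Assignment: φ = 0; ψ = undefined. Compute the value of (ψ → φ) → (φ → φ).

ψ → φ = undefined → 0 = undefined  [any arg is the third value ⇒ result is the third value]
φ → φ = 0 → 0 = 1
(ψ → φ) → (φ → φ) = undefined → 1 = undefined

undefined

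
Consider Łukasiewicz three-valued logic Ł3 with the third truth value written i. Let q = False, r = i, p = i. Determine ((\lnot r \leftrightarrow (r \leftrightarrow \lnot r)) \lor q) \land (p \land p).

i

\lnot r = \lnot i = i
\lnot r = \lnot i = i
r \leftrightarrow \lnot r = i \leftrightarrow i = True  [1 − |½−½|]
\lnot r \leftrightarrow (r \leftrightarrow \lnot r) = i \leftrightarrow True = i
(\lnot r \leftrightarrow (r \leftrightarrow \lnot r)) \lor q = i \lor False = i
p \land p = i \land i = i
((\lnot r \leftrightarrow (r \leftrightarrow \lnot r)) \lor q) \land (p \land p) = i \land i = i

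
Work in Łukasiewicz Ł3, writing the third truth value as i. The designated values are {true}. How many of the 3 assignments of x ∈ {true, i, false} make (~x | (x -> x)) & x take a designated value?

x=true: true ✓
x=i: i ·
x=false: false ·

1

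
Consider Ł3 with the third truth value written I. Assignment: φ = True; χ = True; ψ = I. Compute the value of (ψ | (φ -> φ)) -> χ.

True

φ -> φ = True -> True = True
ψ | (φ -> φ) = I | True = True
(ψ | (φ -> φ)) -> χ = True -> True = True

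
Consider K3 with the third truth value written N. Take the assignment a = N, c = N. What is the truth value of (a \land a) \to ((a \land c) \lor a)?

a \land a = N \land N = N
a \land c = N \land N = N
(a \land c) \lor a = N \lor N = N
(a \land a) \to ((a \land c) \lor a) = N \to N = N  [\lnot N \lor N]

N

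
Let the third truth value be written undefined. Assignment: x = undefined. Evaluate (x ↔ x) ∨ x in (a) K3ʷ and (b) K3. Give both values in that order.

In K3ʷ: x ↔ x = undefined ↔ undefined = undefined
(x ↔ x) ∨ x = undefined ∨ undefined = undefined
In K3: x ↔ x = undefined ↔ undefined = undefined
(x ↔ x) ∨ x = undefined ∨ undefined = undefined

undefined; undefined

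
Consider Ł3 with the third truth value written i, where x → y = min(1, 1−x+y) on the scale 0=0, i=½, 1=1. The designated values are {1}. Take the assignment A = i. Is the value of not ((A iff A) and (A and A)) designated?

A iff A = i iff i = 1
A and A = i and i = i
(A iff A) and (A and A) = 1 and i = i
not ((A iff A) and (A and A)) = not i = i
i ∉ {1}.

No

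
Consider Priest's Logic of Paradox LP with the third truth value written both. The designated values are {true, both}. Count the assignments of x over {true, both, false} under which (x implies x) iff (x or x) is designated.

2

x=true: true ✓
x=both: both ✓
x=false: false ·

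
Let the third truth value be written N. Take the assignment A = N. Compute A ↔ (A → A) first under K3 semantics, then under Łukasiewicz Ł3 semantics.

N; N

In K3: A → A = N → N = N  [¬N ∨ N]
A ↔ (A → A) = N ↔ N = N
In Łukasiewicz Ł3: A → A = N → N = T  [min(1, 1−½+½)]
A ↔ (A → A) = N ↔ T = N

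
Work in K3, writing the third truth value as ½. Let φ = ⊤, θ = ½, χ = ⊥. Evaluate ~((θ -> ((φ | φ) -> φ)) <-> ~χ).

⊥

φ | φ = ⊤ | ⊤ = ⊤
(φ | φ) -> φ = ⊤ -> ⊤ = ⊤
θ -> ((φ | φ) -> φ) = ½ -> ⊤ = ⊤
~χ = ~⊥ = ⊤
(θ -> ((φ | φ) -> φ)) <-> ~χ = ⊤ <-> ⊤ = ⊤
~((θ -> ((φ | φ) -> φ)) <-> ~χ) = ~⊤ = ⊥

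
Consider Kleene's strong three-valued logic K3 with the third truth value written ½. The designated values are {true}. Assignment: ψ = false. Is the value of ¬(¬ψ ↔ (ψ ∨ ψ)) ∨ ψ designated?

Yes

¬ψ = ¬false = true
ψ ∨ ψ = false ∨ false = false
¬ψ ↔ (ψ ∨ ψ) = true ↔ false = false
¬(¬ψ ↔ (ψ ∨ ψ)) = ¬false = true
¬(¬ψ ↔ (ψ ∨ ψ)) ∨ ψ = true ∨ false = true
true ∈ {true}.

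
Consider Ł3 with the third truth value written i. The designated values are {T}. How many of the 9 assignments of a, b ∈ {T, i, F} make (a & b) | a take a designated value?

3

Designated under: (a=T, b=T); (a=T, b=i); (a=T, b=F).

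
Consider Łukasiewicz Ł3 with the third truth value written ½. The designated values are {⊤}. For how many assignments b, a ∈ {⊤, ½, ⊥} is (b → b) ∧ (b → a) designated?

Of the 9 assignments, 6 give a value in {⊤}.

6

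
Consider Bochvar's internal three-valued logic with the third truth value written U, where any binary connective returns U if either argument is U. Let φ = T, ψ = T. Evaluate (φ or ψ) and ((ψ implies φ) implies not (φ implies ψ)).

F

φ or ψ = T or T = T
ψ implies φ = T implies T = T
φ implies ψ = T implies T = T
not (φ implies ψ) = not T = F
(ψ implies φ) implies not (φ implies ψ) = T implies F = F
(φ or ψ) and ((ψ implies φ) implies not (φ implies ψ)) = T and F = F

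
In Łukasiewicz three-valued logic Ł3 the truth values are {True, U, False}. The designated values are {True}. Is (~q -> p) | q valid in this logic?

No

Countermodel: q=U, p=False gives U, which is not designated.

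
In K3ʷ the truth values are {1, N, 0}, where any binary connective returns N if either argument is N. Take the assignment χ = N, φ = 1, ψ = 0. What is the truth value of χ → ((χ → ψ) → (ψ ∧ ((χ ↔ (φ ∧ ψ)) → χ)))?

χ → ψ = N → 0 = N
φ ∧ ψ = 1 ∧ 0 = 0
χ ↔ (φ ∧ ψ) = N ↔ 0 = N
(χ ↔ (φ ∧ ψ)) → χ = N → N = N
ψ ∧ ((χ ↔ (φ ∧ ψ)) → χ) = 0 ∧ N = N
(χ → ψ) → (ψ ∧ ((χ ↔ (φ ∧ ψ)) → χ)) = N → N = N
χ → ((χ → ψ) → (ψ ∧ ((χ ↔ (φ ∧ ψ)) → χ))) = N → N = N

N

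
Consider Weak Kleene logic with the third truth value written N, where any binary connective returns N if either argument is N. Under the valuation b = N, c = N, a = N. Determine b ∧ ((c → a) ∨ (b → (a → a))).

N

c → a = N → N = N  [any arg is the third value ⇒ result is the third value]
a → a = N → N = N
b → (a → a) = N → N = N
(c → a) ∨ (b → (a → a)) = N ∨ N = N
b ∧ ((c → a) ∨ (b → (a → a))) = N ∧ N = N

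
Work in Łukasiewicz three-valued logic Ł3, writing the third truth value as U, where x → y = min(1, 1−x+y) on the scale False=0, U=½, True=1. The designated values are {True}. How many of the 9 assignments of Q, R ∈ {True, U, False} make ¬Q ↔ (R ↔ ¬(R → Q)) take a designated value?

6

Of the 9 assignments, 6 give a value in {True}.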